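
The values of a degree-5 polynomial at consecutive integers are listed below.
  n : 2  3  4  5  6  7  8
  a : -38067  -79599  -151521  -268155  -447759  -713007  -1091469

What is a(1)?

Δ: -41532, -71922, -116634, -179604, -265248, -378462
Δ²: -30390, -44712, -62970, -85644, -113214
Δ³: -14322, -18258, -22674, -27570
Δ⁴: -3936, -4416, -4896
Δ⁵: -480, -480
The fifth differences are constant at -480.
Work back: -3936 + 480 = -3456;  -14322 + 3456 = -10866;  -30390 + 10866 = -19524;  -41532 + 19524 = -22008;  -38067 + 22008 = -16059

-16059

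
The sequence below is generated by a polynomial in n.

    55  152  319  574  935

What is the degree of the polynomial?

3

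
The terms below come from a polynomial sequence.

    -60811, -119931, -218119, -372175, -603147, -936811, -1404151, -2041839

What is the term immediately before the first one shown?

-59120  -98188  -154056  -230972  -333664  -467340  -637688
-39068  -55868  -76916  -102692  -133676  -170348
-16800  -21048  -25776  -30984  -36672
-4248  -4728  -5208  -5688
-480  -480  -480
The fifth differences are constant at -480.
Work back: -4248 + 480 = -3768;  -16800 + 3768 = -13032;  -39068 + 13032 = -26036;  -59120 + 26036 = -33084;  -60811 + 33084 = -27727

-27727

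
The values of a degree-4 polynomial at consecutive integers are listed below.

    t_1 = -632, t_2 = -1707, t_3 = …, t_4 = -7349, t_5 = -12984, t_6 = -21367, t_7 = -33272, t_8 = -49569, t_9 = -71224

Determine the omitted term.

-3784

Using the last 6 terms:
D1: -5635, -8383, -11905, -16297, -21655
D2: -2748, -3522, -4392, -5358
D3: -774, -870, -966
D4: -96, -96
Constant fourth difference = -96.
Extend backward: -774 + 96 = -678;  -2748 + 678 = -2070;  -5635 + 2070 = -3565;  -7349 + 3565 = -3784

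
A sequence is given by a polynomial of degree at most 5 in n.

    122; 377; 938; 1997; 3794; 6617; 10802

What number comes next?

Δ: 255, 561, 1059, 1797, 2823, 4185
Δ²: 306, 498, 738, 1026, 1362
Δ³: 192, 240, 288, 336
Δ⁴: 48, 48, 48
The fourth differences are constant (48).
336 + 48 = 384;  1362 + 384 = 1746;  4185 + 1746 = 5931;  10802 + 5931 = 16733

16733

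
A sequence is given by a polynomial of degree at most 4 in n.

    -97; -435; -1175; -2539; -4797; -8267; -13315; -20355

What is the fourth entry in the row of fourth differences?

-48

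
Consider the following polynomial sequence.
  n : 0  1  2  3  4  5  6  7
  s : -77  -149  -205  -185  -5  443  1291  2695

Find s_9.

D1: -72, -56, 20, 180, 448, 848, 1404
D2: 16, 76, 160, 268, 400, 556
D3: 60, 84, 108, 132, 156
D4: 24, 24, 24, 24
Constant fourth difference = 24, so extend:
156 + 24 = 180;  556 + 180 = 736;  1404 + 736 = 2140;  2695 + 2140 = 4835
180 + 24 = 204;  736 + 204 = 940;  2140 + 940 = 3080;  4835 + 3080 = 7915

7915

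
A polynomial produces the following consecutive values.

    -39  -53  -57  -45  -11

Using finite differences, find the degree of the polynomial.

3

First differences: -14, -4, 12, 34
Second differences: 10, 16, 22
Third differences: 6, 6
The third differences are constant, so the polynomial has degree 3.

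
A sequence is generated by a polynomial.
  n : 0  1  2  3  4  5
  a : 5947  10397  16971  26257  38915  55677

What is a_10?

231707

First differences: 4450  6574  9286  12658  16762
Second differences: 2124  2712  3372  4104
Third differences: 588  660  732
Fourth differences: 72  72
Fourth differences constant at 72.
732 + 72 = 804;  4104 + 804 = 4908;  16762 + 4908 = 21670;  55677 + 21670 = 77347
804 + 72 = 876;  4908 + 876 = 5784;  21670 + 5784 = 27454;  77347 + 27454 = 104801
876 + 72 = 948;  5784 + 948 = 6732;  27454 + 6732 = 34186;  104801 + 34186 = 138987
948 + 72 = 1020;  6732 + 1020 = 7752;  34186 + 7752 = 41938;  138987 + 41938 = 180925
1020 + 72 = 1092;  7752 + 1092 = 8844;  41938 + 8844 = 50782;  180925 + 50782 = 231707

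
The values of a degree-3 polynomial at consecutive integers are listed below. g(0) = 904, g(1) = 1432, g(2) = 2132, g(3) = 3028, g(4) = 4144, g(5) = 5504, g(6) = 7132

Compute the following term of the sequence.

9052

Δ: 528  700  896  1116  1360  1628
Δ²: 172  196  220  244  268
Δ³: 24  24  24  24
Third differences constant at 24.
268 + 24 = 292;  1628 + 292 = 1920;  7132 + 1920 = 9052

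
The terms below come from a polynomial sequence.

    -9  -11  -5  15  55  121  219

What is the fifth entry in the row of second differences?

First differences: -2, 6, 20, 40, 66, 98
Second differences: 8, 14, 20, 26, 32
Third differences: 6, 6, 6, 6

32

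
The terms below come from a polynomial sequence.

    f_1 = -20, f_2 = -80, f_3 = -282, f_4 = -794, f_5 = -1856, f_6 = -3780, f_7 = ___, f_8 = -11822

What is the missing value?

Using the first 6 terms:
Δ: -60  -202  -512  -1062  -1924
Δ²: -142  -310  -550  -862
Δ³: -168  -240  -312
Δ⁴: -72  -72
Constant fourth difference = -72.
Extend forward: -312 − 72 = -384;  -862 − 384 = -1246;  -1924 − 1246 = -3170;  -3780 − 3170 = -6950

-6950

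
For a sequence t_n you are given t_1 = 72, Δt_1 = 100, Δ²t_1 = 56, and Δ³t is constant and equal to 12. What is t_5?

Build the table forward from the leading diagonal:
Third differences: 12, 12, 12, 12, 12
Second differences: 56, 68, 80, 92, 104
First differences: 100, 156, 224, 304, 396
t: 72, 172, 328, 552, 856

856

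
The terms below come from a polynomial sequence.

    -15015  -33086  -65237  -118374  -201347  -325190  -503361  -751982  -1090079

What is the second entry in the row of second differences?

Δ: -18071, -32151, -53137, -82973, -123843, -178171, -248621, -338097
Δ²: -14080, -20986, -29836, -40870, -54328, -70450, -89476
Δ³: -6906, -8850, -11034, -13458, -16122, -19026
Δ⁴: -1944, -2184, -2424, -2664, -2904
Δ⁵: -240, -240, -240, -240

-20986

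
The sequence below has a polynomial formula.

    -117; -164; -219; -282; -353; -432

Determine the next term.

-47, -55, -63, -71, -79
-8, -8, -8, -8
Second differences constant at -8.
-79 − 8 = -87;  -432 − 87 = -519

-519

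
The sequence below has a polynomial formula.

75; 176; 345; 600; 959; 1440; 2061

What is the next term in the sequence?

Δ: 101  169  255  359  481  621
Δ²: 68  86  104  122  140
Δ³: 18  18  18  18
The third differences are constant (18).
140 + 18 = 158;  621 + 158 = 779;  2061 + 779 = 2840

2840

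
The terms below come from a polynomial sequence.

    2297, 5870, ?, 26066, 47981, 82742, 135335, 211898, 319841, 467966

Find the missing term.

13043

Using the last 7 terms:
First differences: 21915  34761  52593  76563  107943  148125
Second differences: 12846  17832  23970  31380  40182
Third differences: 4986  6138  7410  8802
Fourth differences: 1152  1272  1392
Fifth differences: 120  120
Constant fifth difference = 120.
Extend backward: 1152 − 120 = 1032;  4986 − 1032 = 3954;  12846 − 3954 = 8892;  21915 − 8892 = 13023;  26066 − 13023 = 13043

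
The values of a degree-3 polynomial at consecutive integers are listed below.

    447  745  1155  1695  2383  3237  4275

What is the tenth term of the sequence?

First differences: 298 , 410 , 540 , 688 , 854 , 1038
Second differences: 112 , 130 , 148 , 166 , 184
Third differences: 18 , 18 , 18 , 18
Constant third difference = 18, so extend:
184 + 18 = 202;  1038 + 202 = 1240;  4275 + 1240 = 5515
202 + 18 = 220;  1240 + 220 = 1460;  5515 + 1460 = 6975
220 + 18 = 238;  1460 + 238 = 1698;  6975 + 1698 = 8673

8673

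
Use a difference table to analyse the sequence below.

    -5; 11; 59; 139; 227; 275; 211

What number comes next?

16, 48, 80, 88, 48, -64
32, 32, 8, -40, -112
0, -24, -48, -72
-24, -24, -24
Constant fourth difference = -24, so extend:
-72 − 24 = -96;  -112 − 96 = -208;  -64 − 208 = -272;  211 − 272 = -61

-61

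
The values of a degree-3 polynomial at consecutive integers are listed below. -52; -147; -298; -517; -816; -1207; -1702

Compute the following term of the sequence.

First differences: -95, -151, -219, -299, -391, -495
Second differences: -56, -68, -80, -92, -104
Third differences: -12, -12, -12, -12
Constant third difference = -12, so extend:
-104 − 12 = -116;  -495 − 116 = -611;  -1702 − 611 = -2313

-2313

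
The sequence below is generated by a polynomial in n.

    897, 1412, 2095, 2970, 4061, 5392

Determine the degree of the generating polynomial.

First differences: 515, 683, 875, 1091, 1331
Second differences: 168, 192, 216, 240
Third differences: 24, 24, 24
The third differences are constant, so the polynomial has degree 3.

3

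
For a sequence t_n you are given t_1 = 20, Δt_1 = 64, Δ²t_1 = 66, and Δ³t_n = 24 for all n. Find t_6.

1240

Build the table forward from the leading diagonal:
D3: 24, 24, 24, 24, 24, 24
D2: 66, 90, 114, 138, 162, 186
D1: 64, 130, 220, 334, 472, 634
t: 20, 84, 214, 434, 768, 1240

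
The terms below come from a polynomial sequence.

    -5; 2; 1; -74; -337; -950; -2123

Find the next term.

D1: 7, -1, -75, -263, -613, -1173
D2: -8, -74, -188, -350, -560
D3: -66, -114, -162, -210
D4: -48, -48, -48
Constant fourth difference = -48, so extend:
-210 − 48 = -258;  -560 − 258 = -818;  -1173 − 818 = -1991;  -2123 − 1991 = -4114

-4114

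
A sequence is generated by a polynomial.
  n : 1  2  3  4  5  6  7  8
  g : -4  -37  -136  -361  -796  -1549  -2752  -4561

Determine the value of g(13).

-29836

-33  -99  -225  -435  -753  -1203  -1809
-66  -126  -210  -318  -450  -606
-60  -84  -108  -132  -156
-24  -24  -24  -24
Fourth differences constant at -24.
-156 − 24 = -180;  -606 − 180 = -786;  -1809 − 786 = -2595;  -4561 − 2595 = -7156
-180 − 24 = -204;  -786 − 204 = -990;  -2595 − 990 = -3585;  -7156 − 3585 = -10741
-204 − 24 = -228;  -990 − 228 = -1218;  -3585 − 1218 = -4803;  -10741 − 4803 = -15544
-228 − 24 = -252;  -1218 − 252 = -1470;  -4803 − 1470 = -6273;  -15544 − 6273 = -21817
-252 − 24 = -276;  -1470 − 276 = -1746;  -6273 − 1746 = -8019;  -21817 − 8019 = -29836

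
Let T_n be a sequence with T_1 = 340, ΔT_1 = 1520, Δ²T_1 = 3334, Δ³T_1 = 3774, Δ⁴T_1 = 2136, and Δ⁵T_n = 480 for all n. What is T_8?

Build the table forward from the leading diagonal:
Δ⁵: 480, 480, 480, 480, 480, 480, 480, 480
Δ⁴: 2136, 2616, 3096, 3576, 4056, 4536, 5016, 5496
Δ³: 3774, 5910, 8526, 11622, 15198, 19254, 23790, 28806
Δ²: 3334, 7108, 13018, 21544, 33166, 48364, 67618, 91408
Δ: 1520, 4854, 11962, 24980, 46524, 79690, 128054, 195672
T: 340, 1860, 6714, 18676, 43656, 90180, 169870, 297924

297924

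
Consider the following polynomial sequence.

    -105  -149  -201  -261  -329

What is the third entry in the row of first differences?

Δ: -44, -52, -60, -68
Δ²: -8, -8, -8

-60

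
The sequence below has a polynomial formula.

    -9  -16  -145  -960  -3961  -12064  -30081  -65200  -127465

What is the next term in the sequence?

-230256

D1: -7  -129  -815  -3001  -8103  -18017  -35119  -62265
D2: -122  -686  -2186  -5102  -9914  -17102  -27146
D3: -564  -1500  -2916  -4812  -7188  -10044
D4: -936  -1416  -1896  -2376  -2856
D5: -480  -480  -480  -480
Fifth differences constant at -480.
-2856 − 480 = -3336;  -10044 − 3336 = -13380;  -27146 − 13380 = -40526;  -62265 − 40526 = -102791;  -127465 − 102791 = -230256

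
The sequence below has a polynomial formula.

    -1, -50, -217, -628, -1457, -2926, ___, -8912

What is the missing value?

-5305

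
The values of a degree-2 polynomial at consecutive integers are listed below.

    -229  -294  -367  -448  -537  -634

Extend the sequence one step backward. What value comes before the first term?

-65, -73, -81, -89, -97
-8, -8, -8, -8
The second differences are constant at -8.
Work back: -65 + 8 = -57;  -229 + 57 = -172

-172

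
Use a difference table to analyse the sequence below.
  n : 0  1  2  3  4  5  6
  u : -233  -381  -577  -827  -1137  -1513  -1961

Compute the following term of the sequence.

First differences: -148  -196  -250  -310  -376  -448
Second differences: -48  -54  -60  -66  -72
Third differences: -6  -6  -6  -6
Constant third difference = -6, so extend:
-72 − 6 = -78;  -448 − 78 = -526;  -1961 − 526 = -2487

-2487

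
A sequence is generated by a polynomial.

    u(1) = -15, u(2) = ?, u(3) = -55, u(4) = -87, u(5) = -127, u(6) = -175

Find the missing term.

Using the last 4 terms:
-32, -40, -48
-8, -8
Constant second difference = -8.
Extend backward: -32 + 8 = -24;  -55 + 24 = -31

-31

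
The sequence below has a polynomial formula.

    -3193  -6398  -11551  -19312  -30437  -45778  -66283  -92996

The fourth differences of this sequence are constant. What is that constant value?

-96

D1: -3205, -5153, -7761, -11125, -15341, -20505, -26713
D2: -1948, -2608, -3364, -4216, -5164, -6208
D3: -660, -756, -852, -948, -1044
D4: -96, -96, -96, -96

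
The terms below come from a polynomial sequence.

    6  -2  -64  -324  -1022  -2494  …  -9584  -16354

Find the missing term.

-5172

Using the first 6 terms:
Δ: -8, -62, -260, -698, -1472
Δ²: -54, -198, -438, -774
Δ³: -144, -240, -336
Δ⁴: -96, -96
Constant fourth difference = -96.
Extend forward: -336 − 96 = -432;  -774 − 432 = -1206;  -1472 − 1206 = -2678;  -2494 − 2678 = -5172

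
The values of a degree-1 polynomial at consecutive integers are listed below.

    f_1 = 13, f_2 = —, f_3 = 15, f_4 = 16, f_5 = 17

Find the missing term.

14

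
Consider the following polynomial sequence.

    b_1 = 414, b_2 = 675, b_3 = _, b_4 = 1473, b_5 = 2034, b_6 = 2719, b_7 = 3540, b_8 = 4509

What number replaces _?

1024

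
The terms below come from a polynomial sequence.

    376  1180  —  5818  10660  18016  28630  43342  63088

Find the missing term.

2842

Using the last 6 terms:
Δ: 4842, 7356, 10614, 14712, 19746
Δ²: 2514, 3258, 4098, 5034
Δ³: 744, 840, 936
Δ⁴: 96, 96
Constant fourth difference = 96.
Extend backward: 744 − 96 = 648;  2514 − 648 = 1866;  4842 − 1866 = 2976;  5818 − 2976 = 2842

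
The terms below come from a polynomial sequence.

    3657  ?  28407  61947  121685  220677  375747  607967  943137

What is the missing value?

11297

Using the last 7 terms:
33540  59738  98992  155070  232220  335170
26198  39254  56078  77150  102950
13056  16824  21072  25800
3768  4248  4728
480  480
Constant fifth difference = 480.
Extend backward: 3768 − 480 = 3288;  13056 − 3288 = 9768;  26198 − 9768 = 16430;  33540 − 16430 = 17110;  28407 − 17110 = 11297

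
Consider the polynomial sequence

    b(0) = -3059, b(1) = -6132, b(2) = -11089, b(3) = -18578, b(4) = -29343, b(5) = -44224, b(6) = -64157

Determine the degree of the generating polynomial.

Δ: -3073, -4957, -7489, -10765, -14881, -19933
Δ²: -1884, -2532, -3276, -4116, -5052
Δ³: -648, -744, -840, -936
Δ⁴: -96, -96, -96
The fourth differences are constant, so the polynomial has degree 4.

4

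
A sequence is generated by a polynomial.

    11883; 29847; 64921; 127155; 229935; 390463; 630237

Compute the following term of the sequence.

975531

D1: 17964, 35074, 62234, 102780, 160528, 239774
D2: 17110, 27160, 40546, 57748, 79246
D3: 10050, 13386, 17202, 21498
D4: 3336, 3816, 4296
D5: 480, 480
Constant fifth difference = 480, so extend:
4296 + 480 = 4776;  21498 + 4776 = 26274;  79246 + 26274 = 105520;  239774 + 105520 = 345294;  630237 + 345294 = 975531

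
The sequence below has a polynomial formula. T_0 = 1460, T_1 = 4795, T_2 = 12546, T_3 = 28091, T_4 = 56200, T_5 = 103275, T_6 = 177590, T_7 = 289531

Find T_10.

991690

3335  7751  15545  28109  47075  74315  111941
4416  7794  12564  18966  27240  37626
3378  4770  6402  8274  10386
1392  1632  1872  2112
240  240  240
Fifth differences constant at 240.
2112 + 240 = 2352;  10386 + 2352 = 12738;  37626 + 12738 = 50364;  111941 + 50364 = 162305;  289531 + 162305 = 451836
2352 + 240 = 2592;  12738 + 2592 = 15330;  50364 + 15330 = 65694;  162305 + 65694 = 227999;  451836 + 227999 = 679835
2592 + 240 = 2832;  15330 + 2832 = 18162;  65694 + 18162 = 83856;  227999 + 83856 = 311855;  679835 + 311855 = 991690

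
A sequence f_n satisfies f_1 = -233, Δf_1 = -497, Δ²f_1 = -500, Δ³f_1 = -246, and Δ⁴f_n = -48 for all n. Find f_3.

-1727

Build the table forward from the leading diagonal:
D4: -48  -48  -48
D3: -246  -294  -342
D2: -500  -746  -1040
D1: -497  -997  -1743
f: -233  -730  -1727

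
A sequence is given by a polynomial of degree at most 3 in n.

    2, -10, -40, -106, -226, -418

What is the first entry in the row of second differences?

D1: -12, -30, -66, -120, -192
D2: -18, -36, -54, -72
D3: -18, -18, -18

-18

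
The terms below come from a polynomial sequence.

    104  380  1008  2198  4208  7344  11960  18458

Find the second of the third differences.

First differences: 276, 628, 1190, 2010, 3136, 4616, 6498
Second differences: 352, 562, 820, 1126, 1480, 1882
Third differences: 210, 258, 306, 354, 402
Fourth differences: 48, 48, 48, 48

258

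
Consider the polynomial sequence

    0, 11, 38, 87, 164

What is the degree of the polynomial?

3

11, 27, 49, 77
16, 22, 28
6, 6
The third differences are constant, so the polynomial has degree 3.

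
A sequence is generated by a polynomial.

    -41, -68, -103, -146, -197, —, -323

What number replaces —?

Using the first 5 terms:
-27  -35  -43  -51
-8  -8  -8
Constant second difference = -8.
Extend forward: -51 − 8 = -59;  -197 − 59 = -256

-256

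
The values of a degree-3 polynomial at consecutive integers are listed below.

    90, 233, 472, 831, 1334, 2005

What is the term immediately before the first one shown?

19

Δ: 143  239  359  503  671
Δ²: 96  120  144  168
Δ³: 24  24  24
The third differences are constant at 24.
Work back: 96 − 24 = 72;  143 − 72 = 71;  90 − 71 = 19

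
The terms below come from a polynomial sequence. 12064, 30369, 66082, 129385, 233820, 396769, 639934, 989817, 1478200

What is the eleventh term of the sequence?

3026874

D1: 18305  35713  63303  104435  162949  243165  349883  488383
D2: 17408  27590  41132  58514  80216  106718  138500
D3: 10182  13542  17382  21702  26502  31782
D4: 3360  3840  4320  4800  5280
D5: 480  480  480  480
Fifth differences constant at 480.
5280 + 480 = 5760;  31782 + 5760 = 37542;  138500 + 37542 = 176042;  488383 + 176042 = 664425;  1478200 + 664425 = 2142625
5760 + 480 = 6240;  37542 + 6240 = 43782;  176042 + 43782 = 219824;  664425 + 219824 = 884249;  2142625 + 884249 = 3026874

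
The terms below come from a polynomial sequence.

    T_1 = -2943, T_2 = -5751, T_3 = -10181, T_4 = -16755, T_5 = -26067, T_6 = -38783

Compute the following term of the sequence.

First differences: -2808  -4430  -6574  -9312  -12716
Second differences: -1622  -2144  -2738  -3404
Third differences: -522  -594  -666
Fourth differences: -72  -72
Constant fourth difference = -72, so extend:
-666 − 72 = -738;  -3404 − 738 = -4142;  -12716 − 4142 = -16858;  -38783 − 16858 = -55641

-55641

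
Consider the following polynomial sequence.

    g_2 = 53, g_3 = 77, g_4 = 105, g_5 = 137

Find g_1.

Δ: 24, 28, 32
Δ²: 4, 4
The second differences are constant at 4.
Work back: 24 − 4 = 20;  53 − 20 = 33

33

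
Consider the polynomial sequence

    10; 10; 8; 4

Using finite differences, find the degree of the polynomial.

2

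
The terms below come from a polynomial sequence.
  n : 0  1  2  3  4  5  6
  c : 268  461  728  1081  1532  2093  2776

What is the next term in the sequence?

3593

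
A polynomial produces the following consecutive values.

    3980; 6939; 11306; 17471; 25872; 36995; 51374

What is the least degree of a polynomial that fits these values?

First differences: 2959, 4367, 6165, 8401, 11123, 14379
Second differences: 1408, 1798, 2236, 2722, 3256
Third differences: 390, 438, 486, 534
Fourth differences: 48, 48, 48
The fourth differences are constant, so the polynomial has degree 4.

4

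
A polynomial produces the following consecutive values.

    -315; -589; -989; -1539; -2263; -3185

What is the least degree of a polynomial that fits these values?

Δ: -274, -400, -550, -724, -922
Δ²: -126, -150, -174, -198
Δ³: -24, -24, -24
The third differences are constant, so the polynomial has degree 3.

3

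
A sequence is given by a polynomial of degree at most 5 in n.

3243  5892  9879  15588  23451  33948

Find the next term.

47607

2649, 3987, 5709, 7863, 10497
1338, 1722, 2154, 2634
384, 432, 480
48, 48
Constant fourth difference = 48, so extend:
480 + 48 = 528;  2634 + 528 = 3162;  10497 + 3162 = 13659;  33948 + 13659 = 47607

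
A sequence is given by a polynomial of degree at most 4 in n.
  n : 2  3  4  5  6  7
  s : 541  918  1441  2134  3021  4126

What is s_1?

286

377  523  693  887  1105
146  170  194  218
24  24  24
The third differences are constant at 24.
Work back: 146 − 24 = 122;  377 − 122 = 255;  541 − 255 = 286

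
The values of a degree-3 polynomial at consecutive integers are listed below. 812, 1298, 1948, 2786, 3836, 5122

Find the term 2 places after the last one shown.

8498

486 , 650 , 838 , 1050 , 1286
164 , 188 , 212 , 236
24 , 24 , 24
The third differences are constant (24).
236 + 24 = 260;  1286 + 260 = 1546;  5122 + 1546 = 6668
260 + 24 = 284;  1546 + 284 = 1830;  6668 + 1830 = 8498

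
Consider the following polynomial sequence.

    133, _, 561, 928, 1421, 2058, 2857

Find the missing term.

302

Using the last 5 terms:
367, 493, 637, 799
126, 144, 162
18, 18
Constant third difference = 18.
Extend backward: 126 − 18 = 108;  367 − 108 = 259;  561 − 259 = 302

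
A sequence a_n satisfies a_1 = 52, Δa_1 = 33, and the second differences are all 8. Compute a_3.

126

Build the table forward from the leading diagonal:
Δ²: 8  8  8
Δ: 33  41  49
a: 52  85  126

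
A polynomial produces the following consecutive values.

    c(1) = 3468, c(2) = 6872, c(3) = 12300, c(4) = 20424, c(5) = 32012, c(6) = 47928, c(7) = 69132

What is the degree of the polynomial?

4

3404, 5428, 8124, 11588, 15916, 21204
2024, 2696, 3464, 4328, 5288
672, 768, 864, 960
96, 96, 96
The fourth differences are constant, so the polynomial has degree 4.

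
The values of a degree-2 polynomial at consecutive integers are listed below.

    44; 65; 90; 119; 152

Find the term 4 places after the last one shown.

324

21, 25, 29, 33
4, 4, 4
Second differences constant at 4.
33 + 4 = 37;  152 + 37 = 189
37 + 4 = 41;  189 + 41 = 230
41 + 4 = 45;  230 + 45 = 275
45 + 4 = 49;  275 + 49 = 324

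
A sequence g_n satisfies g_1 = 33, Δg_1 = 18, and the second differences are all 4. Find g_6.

163

Build the table forward from the leading diagonal:
Second differences: 4  4  4  4  4  4
First differences: 18  22  26  30  34  38
g: 33  51  73  99  129  163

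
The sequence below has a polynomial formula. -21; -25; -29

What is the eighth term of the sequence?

-49

-4, -4
Constant first difference = -4, so extend:
-29 − 4 = -33
-33 − 4 = -37
-37 − 4 = -41
-41 − 4 = -45
-45 − 4 = -49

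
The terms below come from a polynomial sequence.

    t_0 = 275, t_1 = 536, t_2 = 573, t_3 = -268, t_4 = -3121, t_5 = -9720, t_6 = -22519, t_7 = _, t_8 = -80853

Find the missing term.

-44812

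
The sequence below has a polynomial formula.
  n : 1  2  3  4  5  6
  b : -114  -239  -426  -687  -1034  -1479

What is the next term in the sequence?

-2034

Δ: -125, -187, -261, -347, -445
Δ²: -62, -74, -86, -98
Δ³: -12, -12, -12
Third differences constant at -12.
-98 − 12 = -110;  -445 − 110 = -555;  -1479 − 555 = -2034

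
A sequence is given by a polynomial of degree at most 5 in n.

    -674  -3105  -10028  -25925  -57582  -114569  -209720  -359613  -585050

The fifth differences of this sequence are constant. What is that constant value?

-480

First differences: -2431, -6923, -15897, -31657, -56987, -95151, -149893, -225437
Second differences: -4492, -8974, -15760, -25330, -38164, -54742, -75544
Third differences: -4482, -6786, -9570, -12834, -16578, -20802
Fourth differences: -2304, -2784, -3264, -3744, -4224
Fifth differences: -480, -480, -480, -480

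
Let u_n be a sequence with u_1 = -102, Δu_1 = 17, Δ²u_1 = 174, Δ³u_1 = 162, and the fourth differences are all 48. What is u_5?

1706

Build the table forward from the leading diagonal:
Fourth differences: 48, 48, 48, 48, 48
Third differences: 162, 210, 258, 306, 354
Second differences: 174, 336, 546, 804, 1110
First differences: 17, 191, 527, 1073, 1877
u: -102, -85, 106, 633, 1706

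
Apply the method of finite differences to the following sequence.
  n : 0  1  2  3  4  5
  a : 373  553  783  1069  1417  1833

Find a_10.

First differences: 180  230  286  348  416
Second differences: 50  56  62  68
Third differences: 6  6  6
Third differences constant at 6.
68 + 6 = 74;  416 + 74 = 490;  1833 + 490 = 2323
74 + 6 = 80;  490 + 80 = 570;  2323 + 570 = 2893
80 + 6 = 86;  570 + 86 = 656;  2893 + 656 = 3549
86 + 6 = 92;  656 + 92 = 748;  3549 + 748 = 4297
92 + 6 = 98;  748 + 98 = 846;  4297 + 846 = 5143

5143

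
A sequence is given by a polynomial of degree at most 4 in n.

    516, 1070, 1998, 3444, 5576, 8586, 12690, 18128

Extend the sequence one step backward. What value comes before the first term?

216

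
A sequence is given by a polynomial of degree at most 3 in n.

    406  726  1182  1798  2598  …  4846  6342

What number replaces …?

3606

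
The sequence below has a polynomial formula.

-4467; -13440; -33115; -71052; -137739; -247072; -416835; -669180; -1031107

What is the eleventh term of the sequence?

-8973 , -19675 , -37937 , -66687 , -109333 , -169763 , -252345 , -361927
-10702 , -18262 , -28750 , -42646 , -60430 , -82582 , -109582
-7560 , -10488 , -13896 , -17784 , -22152 , -27000
-2928 , -3408 , -3888 , -4368 , -4848
-480 , -480 , -480 , -480
Constant fifth difference = -480, so extend:
-4848 − 480 = -5328;  -27000 − 5328 = -32328;  -109582 − 32328 = -141910;  -361927 − 141910 = -503837;  -1031107 − 503837 = -1534944
-5328 − 480 = -5808;  -32328 − 5808 = -38136;  -141910 − 38136 = -180046;  -503837 − 180046 = -683883;  -1534944 − 683883 = -2218827

-2218827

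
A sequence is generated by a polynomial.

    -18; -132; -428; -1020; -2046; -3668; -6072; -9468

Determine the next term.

-14090

First differences: -114, -296, -592, -1026, -1622, -2404, -3396
Second differences: -182, -296, -434, -596, -782, -992
Third differences: -114, -138, -162, -186, -210
Fourth differences: -24, -24, -24, -24
Constant fourth difference = -24, so extend:
-210 − 24 = -234;  -992 − 234 = -1226;  -3396 − 1226 = -4622;  -9468 − 4622 = -14090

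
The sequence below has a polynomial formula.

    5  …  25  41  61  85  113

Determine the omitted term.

13

Using the last 5 terms:
D1: 16, 20, 24, 28
D2: 4, 4, 4
Constant second difference = 4.
Extend backward: 16 − 4 = 12;  25 − 12 = 13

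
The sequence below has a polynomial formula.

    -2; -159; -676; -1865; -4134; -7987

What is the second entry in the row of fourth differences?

D1: -157, -517, -1189, -2269, -3853
D2: -360, -672, -1080, -1584
D3: -312, -408, -504
D4: -96, -96

-96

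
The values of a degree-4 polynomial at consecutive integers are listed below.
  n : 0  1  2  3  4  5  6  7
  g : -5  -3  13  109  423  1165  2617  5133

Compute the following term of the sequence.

First differences: 2 , 16 , 96 , 314 , 742 , 1452 , 2516
Second differences: 14 , 80 , 218 , 428 , 710 , 1064
Third differences: 66 , 138 , 210 , 282 , 354
Fourth differences: 72 , 72 , 72 , 72
The fourth differences are constant (72).
354 + 72 = 426;  1064 + 426 = 1490;  2516 + 1490 = 4006;  5133 + 4006 = 9139

9139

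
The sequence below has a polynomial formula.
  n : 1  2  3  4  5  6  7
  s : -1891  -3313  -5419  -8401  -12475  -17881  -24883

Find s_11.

First differences: -1422, -2106, -2982, -4074, -5406, -7002
Second differences: -684, -876, -1092, -1332, -1596
Third differences: -192, -216, -240, -264
Fourth differences: -24, -24, -24
Constant fourth difference = -24, so extend:
-264 − 24 = -288;  -1596 − 288 = -1884;  -7002 − 1884 = -8886;  -24883 − 8886 = -33769
-288 − 24 = -312;  -1884 − 312 = -2196;  -8886 − 2196 = -11082;  -33769 − 11082 = -44851
-312 − 24 = -336;  -2196 − 336 = -2532;  -11082 − 2532 = -13614;  -44851 − 13614 = -58465
-336 − 24 = -360;  -2532 − 360 = -2892;  -13614 − 2892 = -16506;  -58465 − 16506 = -74971

-74971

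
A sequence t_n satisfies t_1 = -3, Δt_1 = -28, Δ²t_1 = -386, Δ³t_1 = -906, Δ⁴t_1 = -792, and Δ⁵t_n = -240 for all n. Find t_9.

-130651

Build the table forward from the leading diagonal:
Fifth differences: -240  -240  -240  -240  -240  -240  -240  -240  -240
Fourth differences: -792  -1032  -1272  -1512  -1752  -1992  -2232  -2472  -2712
Third differences: -906  -1698  -2730  -4002  -5514  -7266  -9258  -11490  -13962
Second differences: -386  -1292  -2990  -5720  -9722  -15236  -22502  -31760  -43250
First differences: -28  -414  -1706  -4696  -10416  -20138  -35374  -57876  -89636
t: -3  -31  -445  -2151  -6847  -17263  -37401  -72775  -130651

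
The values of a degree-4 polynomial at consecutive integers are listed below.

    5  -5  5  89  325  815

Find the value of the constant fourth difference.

First differences: -10, 10, 84, 236, 490
Second differences: 20, 74, 152, 254
Third differences: 54, 78, 102
Fourth differences: 24, 24

24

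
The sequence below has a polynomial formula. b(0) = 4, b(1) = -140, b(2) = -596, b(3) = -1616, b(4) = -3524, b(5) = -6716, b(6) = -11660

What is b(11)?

-144, -456, -1020, -1908, -3192, -4944
-312, -564, -888, -1284, -1752
-252, -324, -396, -468
-72, -72, -72
Constant fourth difference = -72, so extend:
-468 − 72 = -540;  -1752 − 540 = -2292;  -4944 − 2292 = -7236;  -11660 − 7236 = -18896
-540 − 72 = -612;  -2292 − 612 = -2904;  -7236 − 2904 = -10140;  -18896 − 10140 = -29036
-612 − 72 = -684;  -2904 − 684 = -3588;  -10140 − 3588 = -13728;  -29036 − 13728 = -42764
-684 − 72 = -756;  -3588 − 756 = -4344;  -13728 − 4344 = -18072;  -42764 − 18072 = -60836
-756 − 72 = -828;  -4344 − 828 = -5172;  -18072 − 5172 = -23244;  -60836 − 23244 = -84080

-84080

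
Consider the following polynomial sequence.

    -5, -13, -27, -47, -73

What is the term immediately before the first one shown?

-3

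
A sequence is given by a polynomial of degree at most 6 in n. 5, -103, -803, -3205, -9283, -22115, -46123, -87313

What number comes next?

Δ: -108  -700  -2402  -6078  -12832  -24008  -41190
Δ²: -592  -1702  -3676  -6754  -11176  -17182
Δ³: -1110  -1974  -3078  -4422  -6006
Δ⁴: -864  -1104  -1344  -1584
Δ⁵: -240  -240  -240
Fifth differences constant at -240.
-1584 − 240 = -1824;  -6006 − 1824 = -7830;  -17182 − 7830 = -25012;  -41190 − 25012 = -66202;  -87313 − 66202 = -153515

-153515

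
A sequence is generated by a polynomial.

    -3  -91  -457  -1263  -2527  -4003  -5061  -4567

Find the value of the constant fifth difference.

First differences: -88, -366, -806, -1264, -1476, -1058, 494
Second differences: -278, -440, -458, -212, 418, 1552
Third differences: -162, -18, 246, 630, 1134
Fourth differences: 144, 264, 384, 504
Fifth differences: 120, 120, 120

120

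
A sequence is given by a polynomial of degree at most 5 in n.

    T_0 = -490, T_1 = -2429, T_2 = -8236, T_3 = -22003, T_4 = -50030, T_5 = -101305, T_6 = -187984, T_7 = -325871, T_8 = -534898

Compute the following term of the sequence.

D1: -1939 , -5807 , -13767 , -28027 , -51275 , -86679 , -137887 , -209027
D2: -3868 , -7960 , -14260 , -23248 , -35404 , -51208 , -71140
D3: -4092 , -6300 , -8988 , -12156 , -15804 , -19932
D4: -2208 , -2688 , -3168 , -3648 , -4128
D5: -480 , -480 , -480 , -480
Fifth differences constant at -480.
-4128 − 480 = -4608;  -19932 − 4608 = -24540;  -71140 − 24540 = -95680;  -209027 − 95680 = -304707;  -534898 − 304707 = -839605

-839605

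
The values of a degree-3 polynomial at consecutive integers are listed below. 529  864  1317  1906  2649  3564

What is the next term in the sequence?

4669

D1: 335 , 453 , 589 , 743 , 915
D2: 118 , 136 , 154 , 172
D3: 18 , 18 , 18
The third differences are constant (18).
172 + 18 = 190;  915 + 190 = 1105;  3564 + 1105 = 4669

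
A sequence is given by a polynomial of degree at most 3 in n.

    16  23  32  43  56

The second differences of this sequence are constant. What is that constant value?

D1: 7, 9, 11, 13
D2: 2, 2, 2

2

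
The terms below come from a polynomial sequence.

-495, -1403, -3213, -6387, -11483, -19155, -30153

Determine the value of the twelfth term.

First differences: -908, -1810, -3174, -5096, -7672, -10998
Second differences: -902, -1364, -1922, -2576, -3326
Third differences: -462, -558, -654, -750
Fourth differences: -96, -96, -96
Constant fourth difference = -96, so extend:
-750 − 96 = -846;  -3326 − 846 = -4172;  -10998 − 4172 = -15170;  -30153 − 15170 = -45323
-846 − 96 = -942;  -4172 − 942 = -5114;  -15170 − 5114 = -20284;  -45323 − 20284 = -65607
-942 − 96 = -1038;  -5114 − 1038 = -6152;  -20284 − 6152 = -26436;  -65607 − 26436 = -92043
-1038 − 96 = -1134;  -6152 − 1134 = -7286;  -26436 − 7286 = -33722;  -92043 − 33722 = -125765
-1134 − 96 = -1230;  -7286 − 1230 = -8516;  -33722 − 8516 = -42238;  -125765 − 42238 = -168003

-168003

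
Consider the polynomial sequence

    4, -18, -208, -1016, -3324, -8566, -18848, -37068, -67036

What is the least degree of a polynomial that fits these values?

5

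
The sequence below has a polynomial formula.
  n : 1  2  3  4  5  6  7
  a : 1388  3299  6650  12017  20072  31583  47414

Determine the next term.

Δ: 1911, 3351, 5367, 8055, 11511, 15831
Δ²: 1440, 2016, 2688, 3456, 4320
Δ³: 576, 672, 768, 864
Δ⁴: 96, 96, 96
Fourth differences constant at 96.
864 + 96 = 960;  4320 + 960 = 5280;  15831 + 5280 = 21111;  47414 + 21111 = 68525

68525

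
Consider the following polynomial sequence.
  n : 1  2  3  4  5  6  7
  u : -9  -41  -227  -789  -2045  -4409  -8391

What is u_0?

-5

First differences: -32, -186, -562, -1256, -2364, -3982
Second differences: -154, -376, -694, -1108, -1618
Third differences: -222, -318, -414, -510
Fourth differences: -96, -96, -96
The fourth differences are constant at -96.
Work back: -222 + 96 = -126;  -154 + 126 = -28;  -32 + 28 = -4;  -9 + 4 = -5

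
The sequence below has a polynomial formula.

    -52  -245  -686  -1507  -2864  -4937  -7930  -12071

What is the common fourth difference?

Δ: -193, -441, -821, -1357, -2073, -2993, -4141
Δ²: -248, -380, -536, -716, -920, -1148
Δ³: -132, -156, -180, -204, -228
Δ⁴: -24, -24, -24, -24

-24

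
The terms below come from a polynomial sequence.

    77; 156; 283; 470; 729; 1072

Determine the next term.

1511

79  127  187  259  343
48  60  72  84
12  12  12
The third differences are constant (12).
84 + 12 = 96;  343 + 96 = 439;  1072 + 439 = 1511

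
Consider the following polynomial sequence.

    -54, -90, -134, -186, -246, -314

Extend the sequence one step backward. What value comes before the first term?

-26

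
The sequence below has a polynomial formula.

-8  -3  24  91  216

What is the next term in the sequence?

417

D1: 5, 27, 67, 125
D2: 22, 40, 58
D3: 18, 18
Third differences constant at 18.
58 + 18 = 76;  125 + 76 = 201;  216 + 201 = 417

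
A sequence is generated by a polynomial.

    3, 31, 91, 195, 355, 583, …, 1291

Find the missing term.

Using the first 6 terms:
D1: 28, 60, 104, 160, 228
D2: 32, 44, 56, 68
D3: 12, 12, 12
Constant third difference = 12.
Extend forward: 68 + 12 = 80;  228 + 80 = 308;  583 + 308 = 891

891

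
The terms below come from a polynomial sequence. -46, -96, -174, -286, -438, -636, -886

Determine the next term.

-1194

First differences: -50, -78, -112, -152, -198, -250
Second differences: -28, -34, -40, -46, -52
Third differences: -6, -6, -6, -6
Third differences constant at -6.
-52 − 6 = -58;  -250 − 58 = -308;  -886 − 308 = -1194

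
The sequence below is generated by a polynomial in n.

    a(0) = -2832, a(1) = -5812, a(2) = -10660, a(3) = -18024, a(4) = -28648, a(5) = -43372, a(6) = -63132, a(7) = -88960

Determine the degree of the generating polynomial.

First differences: -2980, -4848, -7364, -10624, -14724, -19760, -25828
Second differences: -1868, -2516, -3260, -4100, -5036, -6068
Third differences: -648, -744, -840, -936, -1032
Fourth differences: -96, -96, -96, -96
The fourth differences are constant, so the polynomial has degree 4.

4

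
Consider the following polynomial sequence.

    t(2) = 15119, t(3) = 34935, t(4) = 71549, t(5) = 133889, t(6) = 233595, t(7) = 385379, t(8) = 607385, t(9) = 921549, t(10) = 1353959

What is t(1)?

5525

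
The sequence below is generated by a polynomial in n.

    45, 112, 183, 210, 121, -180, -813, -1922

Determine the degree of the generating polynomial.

4

Δ: 67, 71, 27, -89, -301, -633, -1109
Δ²: 4, -44, -116, -212, -332, -476
Δ³: -48, -72, -96, -120, -144
Δ⁴: -24, -24, -24, -24
The fourth differences are constant, so the polynomial has degree 4.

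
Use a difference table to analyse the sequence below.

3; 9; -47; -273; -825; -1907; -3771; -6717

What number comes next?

Δ: 6 , -56 , -226 , -552 , -1082 , -1864 , -2946
Δ²: -62 , -170 , -326 , -530 , -782 , -1082
Δ³: -108 , -156 , -204 , -252 , -300
Δ⁴: -48 , -48 , -48 , -48
Constant fourth difference = -48, so extend:
-300 − 48 = -348;  -1082 − 348 = -1430;  -2946 − 1430 = -4376;  -6717 − 4376 = -11093

-11093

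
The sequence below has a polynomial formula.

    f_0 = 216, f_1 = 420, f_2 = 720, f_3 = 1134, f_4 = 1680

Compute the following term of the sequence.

2376

Δ: 204, 300, 414, 546
Δ²: 96, 114, 132
Δ³: 18, 18
Constant third difference = 18, so extend:
132 + 18 = 150;  546 + 150 = 696;  1680 + 696 = 2376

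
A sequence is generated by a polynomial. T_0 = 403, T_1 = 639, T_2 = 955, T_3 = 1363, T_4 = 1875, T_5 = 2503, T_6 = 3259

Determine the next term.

First differences: 236  316  408  512  628  756
Second differences: 80  92  104  116  128
Third differences: 12  12  12  12
Constant third difference = 12, so extend:
128 + 12 = 140;  756 + 140 = 896;  3259 + 896 = 4155

4155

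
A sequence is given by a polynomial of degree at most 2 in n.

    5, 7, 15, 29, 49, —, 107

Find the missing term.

75

Using the first 5 terms:
First differences: 2, 8, 14, 20
Second differences: 6, 6, 6
Constant second difference = 6.
Extend forward: 20 + 6 = 26;  49 + 26 = 75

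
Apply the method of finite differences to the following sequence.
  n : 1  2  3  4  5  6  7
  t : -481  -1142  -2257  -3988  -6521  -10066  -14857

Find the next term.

-21152

Δ: -661 , -1115 , -1731 , -2533 , -3545 , -4791
Δ²: -454 , -616 , -802 , -1012 , -1246
Δ³: -162 , -186 , -210 , -234
Δ⁴: -24 , -24 , -24
The fourth differences are constant (-24).
-234 − 24 = -258;  -1246 − 258 = -1504;  -4791 − 1504 = -6295;  -14857 − 6295 = -21152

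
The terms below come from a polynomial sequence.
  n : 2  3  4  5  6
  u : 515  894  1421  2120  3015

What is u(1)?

D1: 379  527  699  895
D2: 148  172  196
D3: 24  24
The third differences are constant at 24.
Work back: 148 − 24 = 124;  379 − 124 = 255;  515 − 255 = 260

260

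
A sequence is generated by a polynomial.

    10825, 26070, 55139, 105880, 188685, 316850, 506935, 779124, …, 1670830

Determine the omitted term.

1157585

Using the first 8 terms:
15245  29069  50741  82805  128165  190085  272189
13824  21672  32064  45360  61920  82104
7848  10392  13296  16560  20184
2544  2904  3264  3624
360  360  360
Constant fifth difference = 360.
Extend forward: 3624 + 360 = 3984;  20184 + 3984 = 24168;  82104 + 24168 = 106272;  272189 + 106272 = 378461;  779124 + 378461 = 1157585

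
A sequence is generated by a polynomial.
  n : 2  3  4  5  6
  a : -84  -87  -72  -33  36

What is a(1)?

Δ: -3, 15, 39, 69
Δ²: 18, 24, 30
Δ³: 6, 6
The third differences are constant at 6.
Work back: 18 − 6 = 12;  -3 − 12 = -15;  -84 + 15 = -69

-69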